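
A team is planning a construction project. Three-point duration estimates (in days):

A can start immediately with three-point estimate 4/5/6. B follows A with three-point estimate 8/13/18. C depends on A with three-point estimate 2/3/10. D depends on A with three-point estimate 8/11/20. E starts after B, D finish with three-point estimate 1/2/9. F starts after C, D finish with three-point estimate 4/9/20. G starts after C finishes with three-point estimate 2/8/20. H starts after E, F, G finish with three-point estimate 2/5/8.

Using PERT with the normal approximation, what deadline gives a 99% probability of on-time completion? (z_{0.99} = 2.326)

te_A = (4 + 4·5 + 6)/6 = 30/6 = 5; σ²_A = ((6−4)/6)² = 0.111
te_B = (8 + 4·13 + 18)/6 = 78/6 = 13; σ²_B = ((18−8)/6)² = 2.778
te_C = (2 + 4·3 + 10)/6 = 24/6 = 4; σ²_C = ((10−2)/6)² = 1.778
te_D = (8 + 4·11 + 20)/6 = 72/6 = 12; σ²_D = ((20−8)/6)² = 4.000
te_E = (1 + 4·2 + 9)/6 = 18/6 = 3; σ²_E = ((9−1)/6)² = 1.778
te_F = (4 + 4·9 + 20)/6 = 60/6 = 10; σ²_F = ((20−4)/6)² = 7.111
te_G = (2 + 4·8 + 20)/6 = 54/6 = 9; σ²_G = ((20−2)/6)² = 9.000
te_H = (2 + 4·5 + 8)/6 = 30/6 = 5; σ²_H = ((8−2)/6)² = 1.000

Forward pass:
ES_A = 0; EF_A = 5
ES_B = 5; EF_B = 5+13 = 18
ES_C = 5; EF_C = 5+4 = 9
ES_D = 5; EF_D = 5+12 = 17
ES_E = max(EF_B=18, EF_D=17) = 18; EF_E = 18+3 = 21
ES_F = max(EF_C=9, EF_D=17) = 17; EF_F = 17+10 = 27
ES_G = 9; EF_G = 9+9 = 18
ES_H = max(EF_E=21, EF_F=27, EF_G=18) = 27; EF_H = 27+5 = 32
Expected project duration μ = 32 days. Critical path: A → D → F → H.

Variance along critical path = 0.111 + 4.000 + 7.111 + 1.000 = 12.222; σ = 3.496 days.
D = μ + z·σ = 32 + 2.326·3.496 = 40.1 days

40.1 days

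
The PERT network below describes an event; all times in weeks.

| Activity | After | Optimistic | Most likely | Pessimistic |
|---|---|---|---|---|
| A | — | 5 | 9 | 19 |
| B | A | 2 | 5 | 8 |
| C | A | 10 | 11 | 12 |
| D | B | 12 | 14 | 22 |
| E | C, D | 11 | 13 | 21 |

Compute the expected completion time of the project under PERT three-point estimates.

te_A = (5 + 4·9 + 19)/6 = 60/6 = 10
te_B = (2 + 4·5 + 8)/6 = 30/6 = 5
te_C = (10 + 4·11 + 12)/6 = 66/6 = 11
te_D = (12 + 4·14 + 22)/6 = 90/6 = 15
te_E = (11 + 4·13 + 21)/6 = 84/6 = 14

Forward pass:
ES_A = 0; EF_A = 10
ES_B = 10; EF_B = 10+5 = 15
ES_C = 10; EF_C = 10+11 = 21
ES_D = 15; EF_D = 15+15 = 30
ES_E = max(EF_C=21, EF_D=30) = 30; EF_E = 30+14 = 44
Expected project duration μ = 44 weeks. Critical path: A → B → D → E.

44 weeks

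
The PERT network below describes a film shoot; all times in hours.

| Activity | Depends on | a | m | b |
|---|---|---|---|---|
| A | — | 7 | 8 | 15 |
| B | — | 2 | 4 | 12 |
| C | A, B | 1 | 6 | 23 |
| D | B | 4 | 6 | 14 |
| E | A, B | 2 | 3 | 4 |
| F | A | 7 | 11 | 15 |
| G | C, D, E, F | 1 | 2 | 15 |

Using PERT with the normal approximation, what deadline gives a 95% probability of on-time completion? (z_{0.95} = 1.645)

te_A = (7 + 4·8 + 15)/6 = 54/6 = 9; σ²_A = ((15−7)/6)² = 1.778
te_B = (2 + 4·4 + 12)/6 = 30/6 = 5; σ²_B = ((12−2)/6)² = 2.778
te_C = (1 + 4·6 + 23)/6 = 48/6 = 8; σ²_C = ((23−1)/6)² = 13.444
te_D = (4 + 4·6 + 14)/6 = 42/6 = 7; σ²_D = ((14−4)/6)² = 2.778
te_E = (2 + 4·3 + 4)/6 = 18/6 = 3; σ²_E = ((4−2)/6)² = 0.111
te_F = (7 + 4·11 + 15)/6 = 66/6 = 11; σ²_F = ((15−7)/6)² = 1.778
te_G = (1 + 4·2 + 15)/6 = 24/6 = 4; σ²_G = ((15−1)/6)² = 5.444

Forward pass:
ES_A = 0; EF_A = 9
ES_B = 0; EF_B = 5
ES_C = max(EF_A=9, EF_B=5) = 9; EF_C = 9+8 = 17
ES_D = 5; EF_D = 5+7 = 12
ES_E = max(EF_A=9, EF_B=5) = 9; EF_E = 9+3 = 12
ES_F = 9; EF_F = 9+11 = 20
ES_G = max(EF_C=17, EF_D=12, EF_E=12, EF_F=20) = 20; EF_G = 20+4 = 24
Expected project duration μ = 24 hours. Critical path: A → F → G.

Variance along critical path = 1.778 + 1.778 + 5.444 = 9.000; σ = 3.000 hours.
D = μ + z·σ = 24 + 1.645·3.000 = 28.9 hours

28.9 hours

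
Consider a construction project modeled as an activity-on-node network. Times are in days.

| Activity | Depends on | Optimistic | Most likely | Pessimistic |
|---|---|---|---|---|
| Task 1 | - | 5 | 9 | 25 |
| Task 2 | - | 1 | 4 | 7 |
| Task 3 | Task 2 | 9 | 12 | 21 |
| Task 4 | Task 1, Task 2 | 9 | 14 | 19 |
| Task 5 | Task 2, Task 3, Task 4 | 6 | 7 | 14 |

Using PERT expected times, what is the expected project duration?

33 days

te_Task 1 = (5 + 4·9 + 25)/6 = 66/6 = 11
te_Task 2 = (1 + 4·4 + 7)/6 = 24/6 = 4
te_Task 3 = (9 + 4·12 + 21)/6 = 78/6 = 13
te_Task 4 = (9 + 4·14 + 19)/6 = 84/6 = 14
te_Task 5 = (6 + 4·7 + 14)/6 = 48/6 = 8

Forward pass:
ES_Task 1 = 0; EF_Task 1 = 11
ES_Task 2 = 0; EF_Task 2 = 4
ES_Task 3 = 4; EF_Task 3 = 4+13 = 17
ES_Task 4 = max(EF_Task 1=11, EF_Task 2=4) = 11; EF_Task 4 = 11+14 = 25
ES_Task 5 = max(EF_Task 2=4, EF_Task 3=17, EF_Task 4=25) = 25; EF_Task 5 = 25+8 = 33
Expected project duration μ = 33 days. Critical path: Task 1 → Task 4 → Task 5.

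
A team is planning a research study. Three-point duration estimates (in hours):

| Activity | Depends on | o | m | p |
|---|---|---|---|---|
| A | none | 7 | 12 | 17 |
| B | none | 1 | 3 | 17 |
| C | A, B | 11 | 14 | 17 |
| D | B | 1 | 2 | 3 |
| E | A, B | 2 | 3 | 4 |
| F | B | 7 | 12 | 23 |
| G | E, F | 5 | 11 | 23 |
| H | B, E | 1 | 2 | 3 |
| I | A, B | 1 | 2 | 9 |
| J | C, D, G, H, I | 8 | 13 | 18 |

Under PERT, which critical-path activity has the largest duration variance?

G

te_A = (7 + 4·12 + 17)/6 = 72/6 = 12; σ²_A = ((17−7)/6)² = 2.778
te_B = (1 + 4·3 + 17)/6 = 30/6 = 5; σ²_B = ((17−1)/6)² = 7.111
te_C = (11 + 4·14 + 17)/6 = 84/6 = 14; σ²_C = ((17−11)/6)² = 1.000
te_D = (1 + 4·2 + 3)/6 = 12/6 = 2; σ²_D = ((3−1)/6)² = 0.111
te_E = (2 + 4·3 + 4)/6 = 18/6 = 3; σ²_E = ((4−2)/6)² = 0.111
te_F = (7 + 4·12 + 23)/6 = 78/6 = 13; σ²_F = ((23−7)/6)² = 7.111
te_G = (5 + 4·11 + 23)/6 = 72/6 = 12; σ²_G = ((23−5)/6)² = 9.000
te_H = (1 + 4·2 + 3)/6 = 12/6 = 2; σ²_H = ((3−1)/6)² = 0.111
te_I = (1 + 4·2 + 9)/6 = 18/6 = 3; σ²_I = ((9−1)/6)² = 1.778
te_J = (8 + 4·13 + 18)/6 = 78/6 = 13; σ²_J = ((18−8)/6)² = 2.778

Forward pass:
ES_A = 0; EF_A = 12
ES_B = 0; EF_B = 5
ES_C = max(EF_A=12, EF_B=5) = 12; EF_C = 12+14 = 26
ES_D = 5; EF_D = 5+2 = 7
ES_E = max(EF_A=12, EF_B=5) = 12; EF_E = 12+3 = 15
ES_F = 5; EF_F = 5+13 = 18
ES_G = max(EF_E=15, EF_F=18) = 18; EF_G = 18+12 = 30
ES_H = max(EF_B=5, EF_E=15) = 15; EF_H = 15+2 = 17
ES_I = max(EF_A=12, EF_B=5) = 12; EF_I = 12+3 = 15
ES_J = max(EF_C=26, EF_D=7, EF_G=30, EF_H=17, EF_I=15) = 30; EF_J = 30+13 = 43
Expected project duration μ = 43 hours. Critical path: B → F → G → J.

Variances on critical path: σ²_B=7.111, σ²_F=7.111, σ²_G=9.000, σ²_J=2.778.
Largest is σ²_G = 9.000.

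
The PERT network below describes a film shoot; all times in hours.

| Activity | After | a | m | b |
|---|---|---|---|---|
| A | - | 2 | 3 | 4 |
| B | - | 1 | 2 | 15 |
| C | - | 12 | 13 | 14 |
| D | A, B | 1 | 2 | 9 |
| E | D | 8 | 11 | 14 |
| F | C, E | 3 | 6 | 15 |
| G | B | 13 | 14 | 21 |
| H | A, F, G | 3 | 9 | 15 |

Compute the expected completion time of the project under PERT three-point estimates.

te_A = (2 + 4·3 + 4)/6 = 18/6 = 3
te_B = (1 + 4·2 + 15)/6 = 24/6 = 4
te_C = (12 + 4·13 + 14)/6 = 78/6 = 13
te_D = (1 + 4·2 + 9)/6 = 18/6 = 3
te_E = (8 + 4·11 + 14)/6 = 66/6 = 11
te_F = (3 + 4·6 + 15)/6 = 42/6 = 7
te_G = (13 + 4·14 + 21)/6 = 90/6 = 15
te_H = (3 + 4·9 + 15)/6 = 54/6 = 9

Forward pass:
ES_A = 0; EF_A = 3
ES_B = 0; EF_B = 4
ES_C = 0; EF_C = 13
ES_D = max(EF_A=3, EF_B=4) = 4; EF_D = 4+3 = 7
ES_E = 7; EF_E = 7+11 = 18
ES_F = max(EF_C=13, EF_E=18) = 18; EF_F = 18+7 = 25
ES_G = 4; EF_G = 4+15 = 19
ES_H = max(EF_A=3, EF_F=25, EF_G=19) = 25; EF_H = 25+9 = 34
Expected project duration μ = 34 hours. Critical path: B → D → E → F → H.

34 hours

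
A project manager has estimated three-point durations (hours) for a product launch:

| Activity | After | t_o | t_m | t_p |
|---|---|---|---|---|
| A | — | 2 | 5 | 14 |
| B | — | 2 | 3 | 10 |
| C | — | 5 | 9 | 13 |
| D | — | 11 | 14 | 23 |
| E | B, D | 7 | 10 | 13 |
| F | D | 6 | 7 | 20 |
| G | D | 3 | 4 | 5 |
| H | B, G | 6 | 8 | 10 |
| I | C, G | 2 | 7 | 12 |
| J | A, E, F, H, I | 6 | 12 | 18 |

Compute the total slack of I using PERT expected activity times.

te_A = (2 + 4·5 + 14)/6 = 36/6 = 6
te_B = (2 + 4·3 + 10)/6 = 24/6 = 4
te_C = (5 + 4·9 + 13)/6 = 54/6 = 9
te_D = (11 + 4·14 + 23)/6 = 90/6 = 15
te_E = (7 + 4·10 + 13)/6 = 60/6 = 10
te_F = (6 + 4·7 + 20)/6 = 54/6 = 9
te_G = (3 + 4·4 + 5)/6 = 24/6 = 4
te_H = (6 + 4·8 + 10)/6 = 48/6 = 8
te_I = (2 + 4·7 + 12)/6 = 42/6 = 7
te_J = (6 + 4·12 + 18)/6 = 72/6 = 12

Forward pass:
ES_A = 0; EF_A = 6
ES_B = 0; EF_B = 4
ES_C = 0; EF_C = 9
ES_D = 0; EF_D = 15
ES_E = max(EF_B=4, EF_D=15) = 15; EF_E = 15+10 = 25
ES_F = 15; EF_F = 15+9 = 24
ES_G = 15; EF_G = 15+4 = 19
ES_H = max(EF_B=4, EF_G=19) = 19; EF_H = 19+8 = 27
ES_I = max(EF_C=9, EF_G=19) = 19; EF_I = 19+7 = 26
ES_J = max(EF_A=6, EF_E=25, EF_F=24, EF_H=27, EF_I=26) = 27; EF_J = 27+12 = 39
Expected project duration μ = 39 hours. Critical path: D → G → H → J.

Backward pass:
LF_J = 39; LS_J = 39−12 = 27
LF_I = LS_J = 27; LS_I = 27−7 = 20
LF_H = LS_J = 27; LS_H = 27−8 = 19
LF_G = min(LS_H=19, LS_I=20) = 19; LS_G = 19−4 = 15
LF_F = LS_J = 27; LS_F = 27−9 = 18
LF_E = LS_J = 27; LS_E = 27−10 = 17
LF_D = min(LS_E=17, LS_F=18, LS_G=15) = 15; LS_D = 15−15 = 0
LF_C = LS_I = 20; LS_C = 20−9 = 11
LF_B = min(LS_E=17, LS_H=19) = 17; LS_B = 17−4 = 13
LF_A = LS_J = 27; LS_A = 27−6 = 21
Slack_I = LS_I − ES_I = 20 − 19 = 1

1 hours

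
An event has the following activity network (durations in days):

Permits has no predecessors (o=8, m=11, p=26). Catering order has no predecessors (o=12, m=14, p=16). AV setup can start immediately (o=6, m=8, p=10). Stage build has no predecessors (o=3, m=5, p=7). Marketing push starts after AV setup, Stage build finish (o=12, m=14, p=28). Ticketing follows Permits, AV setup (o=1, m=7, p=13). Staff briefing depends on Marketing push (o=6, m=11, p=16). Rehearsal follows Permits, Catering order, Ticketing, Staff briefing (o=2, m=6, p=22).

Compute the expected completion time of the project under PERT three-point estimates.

te_Permits = (8 + 4·11 + 26)/6 = 78/6 = 13
te_Catering order = (12 + 4·14 + 16)/6 = 84/6 = 14
te_AV setup = (6 + 4·8 + 10)/6 = 48/6 = 8
te_Stage build = (3 + 4·5 + 7)/6 = 30/6 = 5
te_Marketing push = (12 + 4·14 + 28)/6 = 96/6 = 16
te_Ticketing = (1 + 4·7 + 13)/6 = 42/6 = 7
te_Staff briefing = (6 + 4·11 + 16)/6 = 66/6 = 11
te_Rehearsal = (2 + 4·6 + 22)/6 = 48/6 = 8

Forward pass:
ES_Permits = 0; EF_Permits = 13
ES_Catering order = 0; EF_Catering order = 14
ES_AV setup = 0; EF_AV setup = 8
ES_Stage build = 0; EF_Stage build = 5
ES_Marketing push = max(EF_AV setup=8, EF_Stage build=5) = 8; EF_Marketing push = 8+16 = 24
ES_Ticketing = max(EF_Permits=13, EF_AV setup=8) = 13; EF_Ticketing = 13+7 = 20
ES_Staff briefing = 24; EF_Staff briefing = 24+11 = 35
ES_Rehearsal = max(EF_Permits=13, EF_Catering order=14, EF_Ticketing=20, EF_Staff briefing=35) = 35; EF_Rehearsal = 35+8 = 43
Expected project duration μ = 43 days. Critical path: AV setup → Marketing push → Staff briefing → Rehearsal.

43 days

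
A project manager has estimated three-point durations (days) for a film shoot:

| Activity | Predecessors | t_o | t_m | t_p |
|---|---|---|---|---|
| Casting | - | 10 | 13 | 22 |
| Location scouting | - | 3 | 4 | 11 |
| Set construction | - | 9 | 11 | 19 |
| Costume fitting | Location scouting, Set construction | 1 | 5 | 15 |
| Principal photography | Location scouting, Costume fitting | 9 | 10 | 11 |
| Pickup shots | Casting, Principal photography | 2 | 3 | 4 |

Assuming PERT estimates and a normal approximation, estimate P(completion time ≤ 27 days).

te_Casting = (10 + 4·13 + 22)/6 = 84/6 = 14; σ²_Casting = ((22−10)/6)² = 4.000
te_Location scouting = (3 + 4·4 + 11)/6 = 30/6 = 5; σ²_Location scouting = ((11−3)/6)² = 1.778
te_Set construction = (9 + 4·11 + 19)/6 = 72/6 = 12; σ²_Set construction = ((19−9)/6)² = 2.778
te_Costume fitting = (1 + 4·5 + 15)/6 = 36/6 = 6; σ²_Costume fitting = ((15−1)/6)² = 5.444
te_Principal photography = (9 + 4·10 + 11)/6 = 60/6 = 10; σ²_Principal photography = ((11−9)/6)² = 0.111
te_Pickup shots = (2 + 4·3 + 4)/6 = 18/6 = 3; σ²_Pickup shots = ((4−2)/6)² = 0.111

Forward pass:
ES_Casting = 0; EF_Casting = 14
ES_Location scouting = 0; EF_Location scouting = 5
ES_Set construction = 0; EF_Set construction = 12
ES_Costume fitting = max(EF_Location scouting=5, EF_Set construction=12) = 12; EF_Costume fitting = 12+6 = 18
ES_Principal photography = max(EF_Location scouting=5, EF_Costume fitting=18) = 18; EF_Principal photography = 18+10 = 28
ES_Pickup shots = max(EF_Casting=14, EF_Principal photography=28) = 28; EF_Pickup shots = 28+3 = 31
Expected project duration μ = 31 days. Critical path: Set construction → Costume fitting → Principal photography → Pickup shots.

Variance along critical path = 2.778 + 5.444 + 0.111 + 0.111 = 8.444; σ = √8.444 = 2.906 days.
Z = (27 − 31) / 2.906 = -1.376
P(T ≤ 27) = Φ(-1.376) ≈ 0.084

0.084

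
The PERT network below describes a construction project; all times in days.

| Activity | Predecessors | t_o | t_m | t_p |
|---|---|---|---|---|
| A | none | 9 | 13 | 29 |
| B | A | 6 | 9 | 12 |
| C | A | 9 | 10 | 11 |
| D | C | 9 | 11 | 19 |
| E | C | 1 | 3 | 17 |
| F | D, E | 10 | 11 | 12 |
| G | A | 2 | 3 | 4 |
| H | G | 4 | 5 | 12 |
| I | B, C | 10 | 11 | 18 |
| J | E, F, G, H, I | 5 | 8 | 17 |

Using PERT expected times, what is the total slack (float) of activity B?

te_A = (9 + 4·13 + 29)/6 = 90/6 = 15
te_B = (6 + 4·9 + 12)/6 = 54/6 = 9
te_C = (9 + 4·10 + 11)/6 = 60/6 = 10
te_D = (9 + 4·11 + 19)/6 = 72/6 = 12
te_E = (1 + 4·3 + 17)/6 = 30/6 = 5
te_F = (10 + 4·11 + 12)/6 = 66/6 = 11
te_G = (2 + 4·3 + 4)/6 = 18/6 = 3
te_H = (4 + 4·5 + 12)/6 = 36/6 = 6
te_I = (10 + 4·11 + 18)/6 = 72/6 = 12
te_J = (5 + 4·8 + 17)/6 = 54/6 = 9

Forward pass:
ES_A = 0; EF_A = 15
ES_B = 15; EF_B = 15+9 = 24
ES_C = 15; EF_C = 15+10 = 25
ES_D = 25; EF_D = 25+12 = 37
ES_E = 25; EF_E = 25+5 = 30
ES_F = max(EF_D=37, EF_E=30) = 37; EF_F = 37+11 = 48
ES_G = 15; EF_G = 15+3 = 18
ES_H = 18; EF_H = 18+6 = 24
ES_I = max(EF_B=24, EF_C=25) = 25; EF_I = 25+12 = 37
ES_J = max(EF_E=30, EF_F=48, EF_G=18, EF_H=24, EF_I=37) = 48; EF_J = 48+9 = 57
Expected project duration μ = 57 days. Critical path: A → C → D → F → J.

Backward pass:
LF_J = 57; LS_J = 57−9 = 48
LF_I = LS_J = 48; LS_I = 48−12 = 36
LF_H = LS_J = 48; LS_H = 48−6 = 42
LF_G = min(LS_H=42, LS_J=48) = 42; LS_G = 42−3 = 39
LF_F = LS_J = 48; LS_F = 48−11 = 37
LF_E = min(LS_F=37, LS_J=48) = 37; LS_E = 37−5 = 32
LF_D = LS_F = 37; LS_D = 37−12 = 25
LF_C = min(LS_D=25, LS_E=32, LS_I=36) = 25; LS_C = 25−10 = 15
LF_B = LS_I = 36; LS_B = 36−9 = 27
LF_A = min(LS_B=27, LS_C=15, LS_G=39) = 15; LS_A = 15−15 = 0
Slack_B = LS_B − ES_B = 27 − 15 = 12

12 days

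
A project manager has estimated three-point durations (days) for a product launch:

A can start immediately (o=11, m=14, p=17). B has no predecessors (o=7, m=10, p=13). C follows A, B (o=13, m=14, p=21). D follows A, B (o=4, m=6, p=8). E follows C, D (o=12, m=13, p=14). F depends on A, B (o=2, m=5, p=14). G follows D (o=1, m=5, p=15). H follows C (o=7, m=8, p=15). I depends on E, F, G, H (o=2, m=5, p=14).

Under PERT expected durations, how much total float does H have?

4 days

te_A = (11 + 4·14 + 17)/6 = 84/6 = 14
te_B = (7 + 4·10 + 13)/6 = 60/6 = 10
te_C = (13 + 4·14 + 21)/6 = 90/6 = 15
te_D = (4 + 4·6 + 8)/6 = 36/6 = 6
te_E = (12 + 4·13 + 14)/6 = 78/6 = 13
te_F = (2 + 4·5 + 14)/6 = 36/6 = 6
te_G = (1 + 4·5 + 15)/6 = 36/6 = 6
te_H = (7 + 4·8 + 15)/6 = 54/6 = 9
te_I = (2 + 4·5 + 14)/6 = 36/6 = 6

Forward pass:
ES_A = 0; EF_A = 14
ES_B = 0; EF_B = 10
ES_C = max(EF_A=14, EF_B=10) = 14; EF_C = 14+15 = 29
ES_D = max(EF_A=14, EF_B=10) = 14; EF_D = 14+6 = 20
ES_E = max(EF_C=29, EF_D=20) = 29; EF_E = 29+13 = 42
ES_F = max(EF_A=14, EF_B=10) = 14; EF_F = 14+6 = 20
ES_G = 20; EF_G = 20+6 = 26
ES_H = 29; EF_H = 29+9 = 38
ES_I = max(EF_E=42, EF_F=20, EF_G=26, EF_H=38) = 42; EF_I = 42+6 = 48
Expected project duration μ = 48 days. Critical path: A → C → E → I.

Backward pass:
LF_I = 48; LS_I = 48−6 = 42
LF_H = LS_I = 42; LS_H = 42−9 = 33
LF_G = LS_I = 42; LS_G = 42−6 = 36
LF_F = LS_I = 42; LS_F = 42−6 = 36
LF_E = LS_I = 42; LS_E = 42−13 = 29
LF_D = min(LS_E=29, LS_G=36) = 29; LS_D = 29−6 = 23
LF_C = min(LS_E=29, LS_H=33) = 29; LS_C = 29−15 = 14
LF_B = min(LS_C=14, LS_D=23, LS_F=36) = 14; LS_B = 14−10 = 4
LF_A = min(LS_C=14, LS_D=23, LS_F=36) = 14; LS_A = 14−14 = 0
Slack_H = LS_H − ES_H = 33 − 29 = 4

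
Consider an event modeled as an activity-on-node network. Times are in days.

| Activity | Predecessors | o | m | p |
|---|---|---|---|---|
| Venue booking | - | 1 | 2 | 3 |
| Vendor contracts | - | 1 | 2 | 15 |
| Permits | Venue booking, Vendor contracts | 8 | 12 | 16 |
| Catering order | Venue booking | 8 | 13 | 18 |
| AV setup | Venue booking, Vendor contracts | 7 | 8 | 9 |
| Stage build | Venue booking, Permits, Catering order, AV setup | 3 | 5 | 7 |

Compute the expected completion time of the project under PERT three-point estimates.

te_Venue booking = (1 + 4·2 + 3)/6 = 12/6 = 2
te_Vendor contracts = (1 + 4·2 + 15)/6 = 24/6 = 4
te_Permits = (8 + 4·12 + 16)/6 = 72/6 = 12
te_Catering order = (8 + 4·13 + 18)/6 = 78/6 = 13
te_AV setup = (7 + 4·8 + 9)/6 = 48/6 = 8
te_Stage build = (3 + 4·5 + 7)/6 = 30/6 = 5

Forward pass:
ES_Venue booking = 0; EF_Venue booking = 2
ES_Vendor contracts = 0; EF_Vendor contracts = 4
ES_Permits = max(EF_Venue booking=2, EF_Vendor contracts=4) = 4; EF_Permits = 4+12 = 16
ES_Catering order = 2; EF_Catering order = 2+13 = 15
ES_AV setup = max(EF_Venue booking=2, EF_Vendor contracts=4) = 4; EF_AV setup = 4+8 = 12
ES_Stage build = max(EF_Venue booking=2, EF_Permits=16, EF_Catering order=15, EF_AV setup=12) = 16; EF_Stage build = 16+5 = 21
Expected project duration μ = 21 days. Critical path: Vendor contracts → Permits → Stage build.

21 days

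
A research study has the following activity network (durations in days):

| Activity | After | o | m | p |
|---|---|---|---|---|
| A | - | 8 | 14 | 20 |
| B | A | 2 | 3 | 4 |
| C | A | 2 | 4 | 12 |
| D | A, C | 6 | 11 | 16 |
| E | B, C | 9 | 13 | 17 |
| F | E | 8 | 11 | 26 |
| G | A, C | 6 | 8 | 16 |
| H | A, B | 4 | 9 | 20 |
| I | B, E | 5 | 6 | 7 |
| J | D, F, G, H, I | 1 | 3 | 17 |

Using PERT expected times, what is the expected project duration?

te_A = (8 + 4·14 + 20)/6 = 84/6 = 14
te_B = (2 + 4·3 + 4)/6 = 18/6 = 3
te_C = (2 + 4·4 + 12)/6 = 30/6 = 5
te_D = (6 + 4·11 + 16)/6 = 66/6 = 11
te_E = (9 + 4·13 + 17)/6 = 78/6 = 13
te_F = (8 + 4·11 + 26)/6 = 78/6 = 13
te_G = (6 + 4·8 + 16)/6 = 54/6 = 9
te_H = (4 + 4·9 + 20)/6 = 60/6 = 10
te_I = (5 + 4·6 + 7)/6 = 36/6 = 6
te_J = (1 + 4·3 + 17)/6 = 30/6 = 5

Forward pass:
ES_A = 0; EF_A = 14
ES_B = 14; EF_B = 14+3 = 17
ES_C = 14; EF_C = 14+5 = 19
ES_D = max(EF_A=14, EF_C=19) = 19; EF_D = 19+11 = 30
ES_E = max(EF_B=17, EF_C=19) = 19; EF_E = 19+13 = 32
ES_F = 32; EF_F = 32+13 = 45
ES_G = max(EF_A=14, EF_C=19) = 19; EF_G = 19+9 = 28
ES_H = max(EF_A=14, EF_B=17) = 17; EF_H = 17+10 = 27
ES_I = max(EF_B=17, EF_E=32) = 32; EF_I = 32+6 = 38
ES_J = max(EF_D=30, EF_F=45, EF_G=28, EF_H=27, EF_I=38) = 45; EF_J = 45+5 = 50
Expected project duration μ = 50 days. Critical path: A → C → E → F → J.

50 days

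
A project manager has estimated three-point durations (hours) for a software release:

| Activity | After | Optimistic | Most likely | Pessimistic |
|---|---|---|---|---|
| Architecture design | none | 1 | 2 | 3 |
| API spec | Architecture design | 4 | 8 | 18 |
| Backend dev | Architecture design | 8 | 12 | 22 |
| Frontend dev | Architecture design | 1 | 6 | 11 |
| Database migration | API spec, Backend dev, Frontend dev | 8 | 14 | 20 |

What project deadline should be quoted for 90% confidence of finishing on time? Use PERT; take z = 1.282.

te_Architecture design = (1 + 4·2 + 3)/6 = 12/6 = 2; σ²_Architecture design = ((3−1)/6)² = 0.111
te_API spec = (4 + 4·8 + 18)/6 = 54/6 = 9; σ²_API spec = ((18−4)/6)² = 5.444
te_Backend dev = (8 + 4·12 + 22)/6 = 78/6 = 13; σ²_Backend dev = ((22−8)/6)² = 5.444
te_Frontend dev = (1 + 4·6 + 11)/6 = 36/6 = 6; σ²_Frontend dev = ((11−1)/6)² = 2.778
te_Database migration = (8 + 4·14 + 20)/6 = 84/6 = 14; σ²_Database migration = ((20−8)/6)² = 4.000

Forward pass:
ES_Architecture design = 0; EF_Architecture design = 2
ES_API spec = 2; EF_API spec = 2+9 = 11
ES_Backend dev = 2; EF_Backend dev = 2+13 = 15
ES_Frontend dev = 2; EF_Frontend dev = 2+6 = 8
ES_Database migration = max(EF_API spec=11, EF_Backend dev=15, EF_Frontend dev=8) = 15; EF_Database migration = 15+14 = 29
Expected project duration μ = 29 hours. Critical path: Architecture design → Backend dev → Database migration.

Variance along critical path = 0.111 + 5.444 + 4.000 = 9.556; σ = 3.091 hours.
D = μ + z·σ = 29 + 1.282·3.091 = 33.0 hours

33.0 hours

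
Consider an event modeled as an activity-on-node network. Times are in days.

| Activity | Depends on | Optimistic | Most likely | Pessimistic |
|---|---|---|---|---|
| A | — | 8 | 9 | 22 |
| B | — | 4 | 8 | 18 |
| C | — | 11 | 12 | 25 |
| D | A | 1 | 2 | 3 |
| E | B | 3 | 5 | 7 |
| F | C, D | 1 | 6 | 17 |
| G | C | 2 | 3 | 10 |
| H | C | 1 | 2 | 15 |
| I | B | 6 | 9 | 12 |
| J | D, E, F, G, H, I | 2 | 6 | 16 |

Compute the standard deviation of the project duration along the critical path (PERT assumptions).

te_A = (8 + 4·9 + 22)/6 = 66/6 = 11; σ²_A = ((22−8)/6)² = 5.444
te_B = (4 + 4·8 + 18)/6 = 54/6 = 9; σ²_B = ((18−4)/6)² = 5.444
te_C = (11 + 4·12 + 25)/6 = 84/6 = 14; σ²_C = ((25−11)/6)² = 5.444
te_D = (1 + 4·2 + 3)/6 = 12/6 = 2; σ²_D = ((3−1)/6)² = 0.111
te_E = (3 + 4·5 + 7)/6 = 30/6 = 5; σ²_E = ((7−3)/6)² = 0.444
te_F = (1 + 4·6 + 17)/6 = 42/6 = 7; σ²_F = ((17−1)/6)² = 7.111
te_G = (2 + 4·3 + 10)/6 = 24/6 = 4; σ²_G = ((10−2)/6)² = 1.778
te_H = (1 + 4·2 + 15)/6 = 24/6 = 4; σ²_H = ((15−1)/6)² = 5.444
te_I = (6 + 4·9 + 12)/6 = 54/6 = 9; σ²_I = ((12−6)/6)² = 1.000
te_J = (2 + 4·6 + 16)/6 = 42/6 = 7; σ²_J = ((16−2)/6)² = 5.444

Forward pass:
ES_A = 0; EF_A = 11
ES_B = 0; EF_B = 9
ES_C = 0; EF_C = 14
ES_D = 11; EF_D = 11+2 = 13
ES_E = 9; EF_E = 9+5 = 14
ES_F = max(EF_C=14, EF_D=13) = 14; EF_F = 14+7 = 21
ES_G = 14; EF_G = 14+4 = 18
ES_H = 14; EF_H = 14+4 = 18
ES_I = 9; EF_I = 9+9 = 18
ES_J = max(EF_D=13, EF_E=14, EF_F=21, EF_G=18, EF_H=18, EF_I=18) = 21; EF_J = 21+7 = 28
Expected project duration μ = 28 days. Critical path: C → F → J.

Variance along critical path = 5.444 + 7.111 + 5.444 = 18.000
σ = √18.000 = 4.243 days

4.24 days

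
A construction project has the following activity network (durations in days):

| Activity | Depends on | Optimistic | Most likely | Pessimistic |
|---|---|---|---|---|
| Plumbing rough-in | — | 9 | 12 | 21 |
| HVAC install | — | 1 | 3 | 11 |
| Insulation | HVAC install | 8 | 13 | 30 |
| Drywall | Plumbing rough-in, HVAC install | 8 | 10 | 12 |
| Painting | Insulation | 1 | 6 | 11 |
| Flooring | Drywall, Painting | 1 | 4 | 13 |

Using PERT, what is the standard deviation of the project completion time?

4.80 days

te_Plumbing rough-in = (9 + 4·12 + 21)/6 = 78/6 = 13; σ²_Plumbing rough-in = ((21−9)/6)² = 4.000
te_HVAC install = (1 + 4·3 + 11)/6 = 24/6 = 4; σ²_HVAC install = ((11−1)/6)² = 2.778
te_Insulation = (8 + 4·13 + 30)/6 = 90/6 = 15; σ²_Insulation = ((30−8)/6)² = 13.444
te_Drywall = (8 + 4·10 + 12)/6 = 60/6 = 10; σ²_Drywall = ((12−8)/6)² = 0.444
te_Painting = (1 + 4·6 + 11)/6 = 36/6 = 6; σ²_Painting = ((11−1)/6)² = 2.778
te_Flooring = (1 + 4·4 + 13)/6 = 30/6 = 5; σ²_Flooring = ((13−1)/6)² = 4.000

Forward pass:
ES_Plumbing rough-in = 0; EF_Plumbing rough-in = 13
ES_HVAC install = 0; EF_HVAC install = 4
ES_Insulation = 4; EF_Insulation = 4+15 = 19
ES_Drywall = max(EF_Plumbing rough-in=13, EF_HVAC install=4) = 13; EF_Drywall = 13+10 = 23
ES_Painting = 19; EF_Painting = 19+6 = 25
ES_Flooring = max(EF_Drywall=23, EF_Painting=25) = 25; EF_Flooring = 25+5 = 30
Expected project duration μ = 30 days. Critical path: HVAC install → Insulation → Painting → Flooring.

Variance along critical path = 2.778 + 13.444 + 2.778 + 4.000 = 23.000
σ = √23.000 = 4.796 days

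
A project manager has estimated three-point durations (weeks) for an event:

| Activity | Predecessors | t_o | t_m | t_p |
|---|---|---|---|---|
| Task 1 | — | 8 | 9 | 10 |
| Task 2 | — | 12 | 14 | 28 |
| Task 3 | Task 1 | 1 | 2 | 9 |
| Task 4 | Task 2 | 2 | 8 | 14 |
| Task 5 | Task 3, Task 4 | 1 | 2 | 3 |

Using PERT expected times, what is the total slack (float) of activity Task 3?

12 weeks

te_Task 1 = (8 + 4·9 + 10)/6 = 54/6 = 9
te_Task 2 = (12 + 4·14 + 28)/6 = 96/6 = 16
te_Task 3 = (1 + 4·2 + 9)/6 = 18/6 = 3
te_Task 4 = (2 + 4·8 + 14)/6 = 48/6 = 8
te_Task 5 = (1 + 4·2 + 3)/6 = 12/6 = 2

Forward pass:
ES_Task 1 = 0; EF_Task 1 = 9
ES_Task 2 = 0; EF_Task 2 = 16
ES_Task 3 = 9; EF_Task 3 = 9+3 = 12
ES_Task 4 = 16; EF_Task 4 = 16+8 = 24
ES_Task 5 = max(EF_Task 3=12, EF_Task 4=24) = 24; EF_Task 5 = 24+2 = 26
Expected project duration μ = 26 weeks. Critical path: Task 2 → Task 4 → Task 5.

Backward pass:
LF_Task 5 = 26; LS_Task 5 = 26−2 = 24
LF_Task 4 = LS_Task 5 = 24; LS_Task 4 = 24−8 = 16
LF_Task 3 = LS_Task 5 = 24; LS_Task 3 = 24−3 = 21
LF_Task 2 = LS_Task 4 = 16; LS_Task 2 = 16−16 = 0
LF_Task 1 = LS_Task 3 = 21; LS_Task 1 = 21−9 = 12
Slack_Task 3 = LS_Task 3 − ES_Task 3 = 21 − 9 = 12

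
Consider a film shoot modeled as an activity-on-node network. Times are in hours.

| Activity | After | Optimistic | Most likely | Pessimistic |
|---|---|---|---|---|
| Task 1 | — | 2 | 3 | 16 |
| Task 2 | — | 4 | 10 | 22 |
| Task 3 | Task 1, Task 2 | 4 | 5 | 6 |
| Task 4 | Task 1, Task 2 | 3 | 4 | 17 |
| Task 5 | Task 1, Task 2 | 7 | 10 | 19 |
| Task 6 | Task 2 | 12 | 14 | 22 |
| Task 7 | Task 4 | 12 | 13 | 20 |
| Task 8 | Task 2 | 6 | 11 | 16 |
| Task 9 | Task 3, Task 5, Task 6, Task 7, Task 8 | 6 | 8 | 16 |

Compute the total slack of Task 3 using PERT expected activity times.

15 hours

te_Task 1 = (2 + 4·3 + 16)/6 = 30/6 = 5
te_Task 2 = (4 + 4·10 + 22)/6 = 66/6 = 11
te_Task 3 = (4 + 4·5 + 6)/6 = 30/6 = 5
te_Task 4 = (3 + 4·4 + 17)/6 = 36/6 = 6
te_Task 5 = (7 + 4·10 + 19)/6 = 66/6 = 11
te_Task 6 = (12 + 4·14 + 22)/6 = 90/6 = 15
te_Task 7 = (12 + 4·13 + 20)/6 = 84/6 = 14
te_Task 8 = (6 + 4·11 + 16)/6 = 66/6 = 11
te_Task 9 = (6 + 4·8 + 16)/6 = 54/6 = 9

Forward pass:
ES_Task 1 = 0; EF_Task 1 = 5
ES_Task 2 = 0; EF_Task 2 = 11
ES_Task 3 = max(EF_Task 1=5, EF_Task 2=11) = 11; EF_Task 3 = 11+5 = 16
ES_Task 4 = max(EF_Task 1=5, EF_Task 2=11) = 11; EF_Task 4 = 11+6 = 17
ES_Task 5 = max(EF_Task 1=5, EF_Task 2=11) = 11; EF_Task 5 = 11+11 = 22
ES_Task 6 = 11; EF_Task 6 = 11+15 = 26
ES_Task 7 = 17; EF_Task 7 = 17+14 = 31
ES_Task 8 = 11; EF_Task 8 = 11+11 = 22
ES_Task 9 = max(EF_Task 3=16, EF_Task 5=22, EF_Task 6=26, EF_Task 7=31, EF_Task 8=22) = 31; EF_Task 9 = 31+9 = 40
Expected project duration μ = 40 hours. Critical path: Task 2 → Task 4 → Task 7 → Task 9.

Backward pass:
LF_Task 9 = 40; LS_Task 9 = 40−9 = 31
LF_Task 8 = LS_Task 9 = 31; LS_Task 8 = 31−11 = 20
LF_Task 7 = LS_Task 9 = 31; LS_Task 7 = 31−14 = 17
LF_Task 6 = LS_Task 9 = 31; LS_Task 6 = 31−15 = 16
LF_Task 5 = LS_Task 9 = 31; LS_Task 5 = 31−11 = 20
LF_Task 4 = LS_Task 7 = 17; LS_Task 4 = 17−6 = 11
LF_Task 3 = LS_Task 9 = 31; LS_Task 3 = 31−5 = 26
LF_Task 2 = min(LS_Task 3=26, LS_Task 4=11, LS_Task 5=20, LS_Task 6=16, LS_Task 8=20) = 11; LS_Task 2 = 11−11 = 0
LF_Task 1 = min(LS_Task 3=26, LS_Task 4=11, LS_Task 5=20) = 11; LS_Task 1 = 11−5 = 6
Slack_Task 3 = LS_Task 3 − ES_Task 3 = 26 − 11 = 15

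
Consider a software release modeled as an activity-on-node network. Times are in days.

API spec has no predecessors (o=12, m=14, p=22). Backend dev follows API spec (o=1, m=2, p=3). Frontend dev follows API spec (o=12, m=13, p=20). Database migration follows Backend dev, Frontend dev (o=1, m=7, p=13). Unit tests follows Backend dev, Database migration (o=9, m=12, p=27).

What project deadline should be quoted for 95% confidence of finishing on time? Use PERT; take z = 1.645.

te_API spec = (12 + 4·14 + 22)/6 = 90/6 = 15; σ²_API spec = ((22−12)/6)² = 2.778
te_Backend dev = (1 + 4·2 + 3)/6 = 12/6 = 2; σ²_Backend dev = ((3−1)/6)² = 0.111
te_Frontend dev = (12 + 4·13 + 20)/6 = 84/6 = 14; σ²_Frontend dev = ((20−12)/6)² = 1.778
te_Database migration = (1 + 4·7 + 13)/6 = 42/6 = 7; σ²_Database migration = ((13−1)/6)² = 4.000
te_Unit tests = (9 + 4·12 + 27)/6 = 84/6 = 14; σ²_Unit tests = ((27−9)/6)² = 9.000

Forward pass:
ES_API spec = 0; EF_API spec = 15
ES_Backend dev = 15; EF_Backend dev = 15+2 = 17
ES_Frontend dev = 15; EF_Frontend dev = 15+14 = 29
ES_Database migration = max(EF_Backend dev=17, EF_Frontend dev=29) = 29; EF_Database migration = 29+7 = 36
ES_Unit tests = max(EF_Backend dev=17, EF_Database migration=36) = 36; EF_Unit tests = 36+14 = 50
Expected project duration μ = 50 days. Critical path: API spec → Frontend dev → Database migration → Unit tests.

Variance along critical path = 2.778 + 1.778 + 4.000 + 9.000 = 17.556; σ = 4.190 days.
D = μ + z·σ = 50 + 1.645·4.190 = 56.9 days

56.9 days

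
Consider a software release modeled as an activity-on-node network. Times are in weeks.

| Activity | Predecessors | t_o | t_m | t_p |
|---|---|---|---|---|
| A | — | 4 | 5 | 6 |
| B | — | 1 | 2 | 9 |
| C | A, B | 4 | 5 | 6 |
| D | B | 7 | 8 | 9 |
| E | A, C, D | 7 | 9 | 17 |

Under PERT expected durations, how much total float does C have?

1 weeks

te_A = (4 + 4·5 + 6)/6 = 30/6 = 5
te_B = (1 + 4·2 + 9)/6 = 18/6 = 3
te_C = (4 + 4·5 + 6)/6 = 30/6 = 5
te_D = (7 + 4·8 + 9)/6 = 48/6 = 8
te_E = (7 + 4·9 + 17)/6 = 60/6 = 10

Forward pass:
ES_A = 0; EF_A = 5
ES_B = 0; EF_B = 3
ES_C = max(EF_A=5, EF_B=3) = 5; EF_C = 5+5 = 10
ES_D = 3; EF_D = 3+8 = 11
ES_E = max(EF_A=5, EF_C=10, EF_D=11) = 11; EF_E = 11+10 = 21
Expected project duration μ = 21 weeks. Critical path: B → D → E.

Backward pass:
LF_E = 21; LS_E = 21−10 = 11
LF_D = LS_E = 11; LS_D = 11−8 = 3
LF_C = LS_E = 11; LS_C = 11−5 = 6
LF_B = min(LS_C=6, LS_D=3) = 3; LS_B = 3−3 = 0
LF_A = min(LS_C=6, LS_E=11) = 6; LS_A = 6−5 = 1
Slack_C = LS_C − ES_C = 6 − 5 = 1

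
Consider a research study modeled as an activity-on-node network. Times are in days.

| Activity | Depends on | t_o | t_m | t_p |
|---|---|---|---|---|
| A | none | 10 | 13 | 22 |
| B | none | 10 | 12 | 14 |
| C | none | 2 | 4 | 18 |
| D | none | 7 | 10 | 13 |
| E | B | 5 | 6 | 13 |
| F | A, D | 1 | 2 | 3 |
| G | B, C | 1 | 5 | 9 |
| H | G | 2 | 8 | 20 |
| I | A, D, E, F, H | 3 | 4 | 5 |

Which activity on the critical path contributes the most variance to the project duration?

te_A = (10 + 4·13 + 22)/6 = 84/6 = 14; σ²_A = ((22−10)/6)² = 4.000
te_B = (10 + 4·12 + 14)/6 = 72/6 = 12; σ²_B = ((14−10)/6)² = 0.444
te_C = (2 + 4·4 + 18)/6 = 36/6 = 6; σ²_C = ((18−2)/6)² = 7.111
te_D = (7 + 4·10 + 13)/6 = 60/6 = 10; σ²_D = ((13−7)/6)² = 1.000
te_E = (5 + 4·6 + 13)/6 = 42/6 = 7; σ²_E = ((13−5)/6)² = 1.778
te_F = (1 + 4·2 + 3)/6 = 12/6 = 2; σ²_F = ((3−1)/6)² = 0.111
te_G = (1 + 4·5 + 9)/6 = 30/6 = 5; σ²_G = ((9−1)/6)² = 1.778
te_H = (2 + 4·8 + 20)/6 = 54/6 = 9; σ²_H = ((20−2)/6)² = 9.000
te_I = (3 + 4·4 + 5)/6 = 24/6 = 4; σ²_I = ((5−3)/6)² = 0.111

Forward pass:
ES_A = 0; EF_A = 14
ES_B = 0; EF_B = 12
ES_C = 0; EF_C = 6
ES_D = 0; EF_D = 10
ES_E = 12; EF_E = 12+7 = 19
ES_F = max(EF_A=14, EF_D=10) = 14; EF_F = 14+2 = 16
ES_G = max(EF_B=12, EF_C=6) = 12; EF_G = 12+5 = 17
ES_H = 17; EF_H = 17+9 = 26
ES_I = max(EF_A=14, EF_D=10, EF_E=19, EF_F=16, EF_H=26) = 26; EF_I = 26+4 = 30
Expected project duration μ = 30 days. Critical path: B → G → H → I.

Variances on critical path: σ²_B=0.444, σ²_G=1.778, σ²_H=9.000, σ²_I=0.111.
Largest is σ²_H = 9.000.

H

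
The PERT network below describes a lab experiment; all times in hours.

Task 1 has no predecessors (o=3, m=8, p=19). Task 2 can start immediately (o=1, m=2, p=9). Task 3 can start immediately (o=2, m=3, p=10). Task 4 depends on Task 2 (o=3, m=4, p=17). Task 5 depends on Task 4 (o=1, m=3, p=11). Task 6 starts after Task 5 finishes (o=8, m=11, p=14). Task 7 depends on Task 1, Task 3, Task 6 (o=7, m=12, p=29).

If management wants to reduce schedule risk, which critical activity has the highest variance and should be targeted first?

te_Task 1 = (3 + 4·8 + 19)/6 = 54/6 = 9; σ²_Task 1 = ((19−3)/6)² = 7.111
te_Task 2 = (1 + 4·2 + 9)/6 = 18/6 = 3; σ²_Task 2 = ((9−1)/6)² = 1.778
te_Task 3 = (2 + 4·3 + 10)/6 = 24/6 = 4; σ²_Task 3 = ((10−2)/6)² = 1.778
te_Task 4 = (3 + 4·4 + 17)/6 = 36/6 = 6; σ²_Task 4 = ((17−3)/6)² = 5.444
te_Task 5 = (1 + 4·3 + 11)/6 = 24/6 = 4; σ²_Task 5 = ((11−1)/6)² = 2.778
te_Task 6 = (8 + 4·11 + 14)/6 = 66/6 = 11; σ²_Task 6 = ((14−8)/6)² = 1.000
te_Task 7 = (7 + 4·12 + 29)/6 = 84/6 = 14; σ²_Task 7 = ((29−7)/6)² = 13.444

Forward pass:
ES_Task 1 = 0; EF_Task 1 = 9
ES_Task 2 = 0; EF_Task 2 = 3
ES_Task 3 = 0; EF_Task 3 = 4
ES_Task 4 = 3; EF_Task 4 = 3+6 = 9
ES_Task 5 = 9; EF_Task 5 = 9+4 = 13
ES_Task 6 = 13; EF_Task 6 = 13+11 = 24
ES_Task 7 = max(EF_Task 1=9, EF_Task 3=4, EF_Task 6=24) = 24; EF_Task 7 = 24+14 = 38
Expected project duration μ = 38 hours. Critical path: Task 2 → Task 4 → Task 5 → Task 6 → Task 7.

Variances on critical path: σ²_Task 2=1.778, σ²_Task 4=5.444, σ²_Task 5=2.778, σ²_Task 6=1.000, σ²_Task 7=13.444.
Largest is σ²_Task 7 = 13.444.

Task 7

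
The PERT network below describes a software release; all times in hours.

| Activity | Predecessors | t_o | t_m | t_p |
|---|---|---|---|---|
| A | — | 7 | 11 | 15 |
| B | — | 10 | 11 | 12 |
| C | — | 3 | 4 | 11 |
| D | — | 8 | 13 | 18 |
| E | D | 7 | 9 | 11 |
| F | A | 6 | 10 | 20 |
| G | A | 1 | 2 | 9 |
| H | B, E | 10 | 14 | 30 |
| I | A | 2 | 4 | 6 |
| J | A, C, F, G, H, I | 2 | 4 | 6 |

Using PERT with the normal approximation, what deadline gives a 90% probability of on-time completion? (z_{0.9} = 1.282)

46.9 hours

te_A = (7 + 4·11 + 15)/6 = 66/6 = 11; σ²_A = ((15−7)/6)² = 1.778
te_B = (10 + 4·11 + 12)/6 = 66/6 = 11; σ²_B = ((12−10)/6)² = 0.111
te_C = (3 + 4·4 + 11)/6 = 30/6 = 5; σ²_C = ((11−3)/6)² = 1.778
te_D = (8 + 4·13 + 18)/6 = 78/6 = 13; σ²_D = ((18−8)/6)² = 2.778
te_E = (7 + 4·9 + 11)/6 = 54/6 = 9; σ²_E = ((11−7)/6)² = 0.444
te_F = (6 + 4·10 + 20)/6 = 66/6 = 11; σ²_F = ((20−6)/6)² = 5.444
te_G = (1 + 4·2 + 9)/6 = 18/6 = 3; σ²_G = ((9−1)/6)² = 1.778
te_H = (10 + 4·14 + 30)/6 = 96/6 = 16; σ²_H = ((30−10)/6)² = 11.111
te_I = (2 + 4·4 + 6)/6 = 24/6 = 4; σ²_I = ((6−2)/6)² = 0.444
te_J = (2 + 4·4 + 6)/6 = 24/6 = 4; σ²_J = ((6−2)/6)² = 0.444

Forward pass:
ES_A = 0; EF_A = 11
ES_B = 0; EF_B = 11
ES_C = 0; EF_C = 5
ES_D = 0; EF_D = 13
ES_E = 13; EF_E = 13+9 = 22
ES_F = 11; EF_F = 11+11 = 22
ES_G = 11; EF_G = 11+3 = 14
ES_H = max(EF_B=11, EF_E=22) = 22; EF_H = 22+16 = 38
ES_I = 11; EF_I = 11+4 = 15
ES_J = max(EF_A=11, EF_C=5, EF_F=22, EF_G=14, EF_H=38, EF_I=15) = 38; EF_J = 38+4 = 42
Expected project duration μ = 42 hours. Critical path: D → E → H → J.

Variance along critical path = 2.778 + 0.444 + 11.111 + 0.444 = 14.778; σ = 3.844 hours.
D = μ + z·σ = 42 + 1.282·3.844 = 46.9 hours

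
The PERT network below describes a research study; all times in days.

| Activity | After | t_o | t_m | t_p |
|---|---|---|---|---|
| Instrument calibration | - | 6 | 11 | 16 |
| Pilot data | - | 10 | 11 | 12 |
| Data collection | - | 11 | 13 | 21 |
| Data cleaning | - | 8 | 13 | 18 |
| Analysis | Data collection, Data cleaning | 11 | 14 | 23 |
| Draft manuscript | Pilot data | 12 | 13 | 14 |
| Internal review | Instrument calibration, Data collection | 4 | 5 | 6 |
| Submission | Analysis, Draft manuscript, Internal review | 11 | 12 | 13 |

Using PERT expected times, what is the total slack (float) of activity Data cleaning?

1 days

te_Instrument calibration = (6 + 4·11 + 16)/6 = 66/6 = 11
te_Pilot data = (10 + 4·11 + 12)/6 = 66/6 = 11
te_Data collection = (11 + 4·13 + 21)/6 = 84/6 = 14
te_Data cleaning = (8 + 4·13 + 18)/6 = 78/6 = 13
te_Analysis = (11 + 4·14 + 23)/6 = 90/6 = 15
te_Draft manuscript = (12 + 4·13 + 14)/6 = 78/6 = 13
te_Internal review = (4 + 4·5 + 6)/6 = 30/6 = 5
te_Submission = (11 + 4·12 + 13)/6 = 72/6 = 12

Forward pass:
ES_Instrument calibration = 0; EF_Instrument calibration = 11
ES_Pilot data = 0; EF_Pilot data = 11
ES_Data collection = 0; EF_Data collection = 14
ES_Data cleaning = 0; EF_Data cleaning = 13
ES_Analysis = max(EF_Data collection=14, EF_Data cleaning=13) = 14; EF_Analysis = 14+15 = 29
ES_Draft manuscript = 11; EF_Draft manuscript = 11+13 = 24
ES_Internal review = max(EF_Instrument calibration=11, EF_Data collection=14) = 14; EF_Internal review = 14+5 = 19
ES_Submission = max(EF_Analysis=29, EF_Draft manuscript=24, EF_Internal review=19) = 29; EF_Submission = 29+12 = 41
Expected project duration μ = 41 days. Critical path: Data collection → Analysis → Submission.

Backward pass:
LF_Submission = 41; LS_Submission = 41−12 = 29
LF_Internal review = LS_Submission = 29; LS_Internal review = 29−5 = 24
LF_Draft manuscript = LS_Submission = 29; LS_Draft manuscript = 29−13 = 16
LF_Analysis = LS_Submission = 29; LS_Analysis = 29−15 = 14
LF_Data cleaning = LS_Analysis = 14; LS_Data cleaning = 14−13 = 1
LF_Data collection = min(LS_Analysis=14, LS_Internal review=24) = 14; LS_Data collection = 14−14 = 0
LF_Pilot data = LS_Draft manuscript = 16; LS_Pilot data = 16−11 = 5
LF_Instrument calibration = LS_Internal review = 24; LS_Instrument calibration = 24−11 = 13
Slack_Data cleaning = LS_Data cleaning − ES_Data cleaning = 1 − 0 = 1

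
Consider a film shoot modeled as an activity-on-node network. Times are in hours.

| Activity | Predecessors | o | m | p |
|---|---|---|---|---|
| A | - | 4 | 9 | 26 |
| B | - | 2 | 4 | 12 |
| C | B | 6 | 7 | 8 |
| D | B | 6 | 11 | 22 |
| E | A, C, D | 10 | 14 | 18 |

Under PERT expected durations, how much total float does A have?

6 hours

te_A = (4 + 4·9 + 26)/6 = 66/6 = 11
te_B = (2 + 4·4 + 12)/6 = 30/6 = 5
te_C = (6 + 4·7 + 8)/6 = 42/6 = 7
te_D = (6 + 4·11 + 22)/6 = 72/6 = 12
te_E = (10 + 4·14 + 18)/6 = 84/6 = 14

Forward pass:
ES_A = 0; EF_A = 11
ES_B = 0; EF_B = 5
ES_C = 5; EF_C = 5+7 = 12
ES_D = 5; EF_D = 5+12 = 17
ES_E = max(EF_A=11, EF_C=12, EF_D=17) = 17; EF_E = 17+14 = 31
Expected project duration μ = 31 hours. Critical path: B → D → E.

Backward pass:
LF_E = 31; LS_E = 31−14 = 17
LF_D = LS_E = 17; LS_D = 17−12 = 5
LF_C = LS_E = 17; LS_C = 17−7 = 10
LF_B = min(LS_C=10, LS_D=5) = 5; LS_B = 5−5 = 0
LF_A = LS_E = 17; LS_A = 17−11 = 6
Slack_A = LS_A − ES_A = 6 − 0 = 6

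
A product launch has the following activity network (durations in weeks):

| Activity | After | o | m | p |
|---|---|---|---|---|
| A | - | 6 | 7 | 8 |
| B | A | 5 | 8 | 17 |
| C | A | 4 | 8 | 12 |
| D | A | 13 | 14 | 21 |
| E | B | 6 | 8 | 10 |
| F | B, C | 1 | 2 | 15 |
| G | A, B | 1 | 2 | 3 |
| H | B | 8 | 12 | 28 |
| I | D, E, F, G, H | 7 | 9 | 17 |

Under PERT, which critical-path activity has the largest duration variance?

te_A = (6 + 4·7 + 8)/6 = 42/6 = 7; σ²_A = ((8−6)/6)² = 0.111
te_B = (5 + 4·8 + 17)/6 = 54/6 = 9; σ²_B = ((17−5)/6)² = 4.000
te_C = (4 + 4·8 + 12)/6 = 48/6 = 8; σ²_C = ((12−4)/6)² = 1.778
te_D = (13 + 4·14 + 21)/6 = 90/6 = 15; σ²_D = ((21−13)/6)² = 1.778
te_E = (6 + 4·8 + 10)/6 = 48/6 = 8; σ²_E = ((10−6)/6)² = 0.444
te_F = (1 + 4·2 + 15)/6 = 24/6 = 4; σ²_F = ((15−1)/6)² = 5.444
te_G = (1 + 4·2 + 3)/6 = 12/6 = 2; σ²_G = ((3−1)/6)² = 0.111
te_H = (8 + 4·12 + 28)/6 = 84/6 = 14; σ²_H = ((28−8)/6)² = 11.111
te_I = (7 + 4·9 + 17)/6 = 60/6 = 10; σ²_I = ((17−7)/6)² = 2.778

Forward pass:
ES_A = 0; EF_A = 7
ES_B = 7; EF_B = 7+9 = 16
ES_C = 7; EF_C = 7+8 = 15
ES_D = 7; EF_D = 7+15 = 22
ES_E = 16; EF_E = 16+8 = 24
ES_F = max(EF_B=16, EF_C=15) = 16; EF_F = 16+4 = 20
ES_G = max(EF_A=7, EF_B=16) = 16; EF_G = 16+2 = 18
ES_H = 16; EF_H = 16+14 = 30
ES_I = max(EF_D=22, EF_E=24, EF_F=20, EF_G=18, EF_H=30) = 30; EF_I = 30+10 = 40
Expected project duration μ = 40 weeks. Critical path: A → B → H → I.

Variances on critical path: σ²_A=0.111, σ²_B=4.000, σ²_H=11.111, σ²_I=2.778.
Largest is σ²_H = 11.111.

H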